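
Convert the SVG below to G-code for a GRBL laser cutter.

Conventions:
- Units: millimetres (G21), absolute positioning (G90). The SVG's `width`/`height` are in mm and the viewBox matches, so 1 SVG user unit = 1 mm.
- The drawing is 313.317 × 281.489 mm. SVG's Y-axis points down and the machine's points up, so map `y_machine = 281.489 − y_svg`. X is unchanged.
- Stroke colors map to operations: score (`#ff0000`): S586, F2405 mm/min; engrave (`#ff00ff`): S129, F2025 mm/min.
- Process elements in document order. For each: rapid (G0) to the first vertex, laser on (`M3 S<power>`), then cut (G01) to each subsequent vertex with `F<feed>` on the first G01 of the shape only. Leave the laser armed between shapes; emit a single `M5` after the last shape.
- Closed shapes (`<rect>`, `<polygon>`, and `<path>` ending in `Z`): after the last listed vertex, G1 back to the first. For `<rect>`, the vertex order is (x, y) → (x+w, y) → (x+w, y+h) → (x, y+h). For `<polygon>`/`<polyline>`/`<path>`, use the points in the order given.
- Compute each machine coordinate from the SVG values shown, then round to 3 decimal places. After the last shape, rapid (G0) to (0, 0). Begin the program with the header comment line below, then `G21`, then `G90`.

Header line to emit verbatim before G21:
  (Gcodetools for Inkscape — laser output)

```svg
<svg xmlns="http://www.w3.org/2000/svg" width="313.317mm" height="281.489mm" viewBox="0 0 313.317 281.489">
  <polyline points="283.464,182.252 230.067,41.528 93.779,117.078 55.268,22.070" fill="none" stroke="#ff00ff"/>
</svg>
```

(Gcodetools for Inkscape — laser output)
G21
G90
G0 X283.464 Y99.237
M3 S129
G01 X230.067 Y239.961 F2025
G01 X93.779 Y164.411
G01 X55.268 Y259.419
M5
G0 X0.000 Y0.000

1 u = 1 mm; y_m = 281.489 − y.

[1] `<polyline>` open polyline, #ff00ff→engrave S129 F2025: (283.464,99.237) → (230.067,239.961) → (93.779,164.411) → (55.268,259.419)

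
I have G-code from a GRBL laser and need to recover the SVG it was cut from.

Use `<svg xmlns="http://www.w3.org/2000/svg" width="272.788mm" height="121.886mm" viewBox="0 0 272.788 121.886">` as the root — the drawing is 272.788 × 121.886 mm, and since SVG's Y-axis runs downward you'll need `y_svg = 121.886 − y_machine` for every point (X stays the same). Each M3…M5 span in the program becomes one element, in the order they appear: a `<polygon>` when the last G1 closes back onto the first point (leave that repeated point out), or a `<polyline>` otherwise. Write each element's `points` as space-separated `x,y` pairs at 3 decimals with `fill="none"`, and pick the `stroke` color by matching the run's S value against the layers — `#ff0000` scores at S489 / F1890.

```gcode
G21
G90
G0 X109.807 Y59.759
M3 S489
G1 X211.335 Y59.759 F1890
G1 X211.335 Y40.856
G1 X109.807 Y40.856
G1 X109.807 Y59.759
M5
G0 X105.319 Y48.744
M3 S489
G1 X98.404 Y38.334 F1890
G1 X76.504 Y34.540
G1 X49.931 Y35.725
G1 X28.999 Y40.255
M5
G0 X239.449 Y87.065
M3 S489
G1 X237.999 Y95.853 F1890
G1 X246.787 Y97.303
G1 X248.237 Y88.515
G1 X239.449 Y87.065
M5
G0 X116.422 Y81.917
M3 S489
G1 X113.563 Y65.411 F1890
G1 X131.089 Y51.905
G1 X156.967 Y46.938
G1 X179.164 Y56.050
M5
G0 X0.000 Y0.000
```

Machine Y-up, SVG Y-down with viewBox height 121.886, so y_svg = 121.886 − y_machine; X carries over. Every run uses S489, so all elements get stroke `#ff0000` (score).

Run 1: The run returns to its start, so emit a `<polygon>` with points (Y-flipped): 109.807,62.127 211.335,62.127 211.335,81.030 109.807,81.030.

Run 2: The run is open, so emit a `<polyline>` with points (Y-flipped): 105.319,73.142 98.404,83.552 76.504,87.346 49.931,86.161 28.999,81.631.

Run 3: The run returns to its start, so emit a `<polygon>` with points (Y-flipped): 239.449,34.821 237.999,26.033 246.787,24.583 248.237,33.371.

Run 4: The run is open, so emit a `<polyline>` with points (Y-flipped): 116.422,39.969 113.563,56.475 131.089,69.981 156.967,74.948 179.164,65.836.

<svg xmlns="http://www.w3.org/2000/svg" width="272.788mm" height="121.886mm" viewBox="0 0 272.788 121.886">
  <polygon points="109.807,62.127 211.335,62.127 211.335,81.030 109.807,81.030" fill="none" stroke="#ff0000"/>
  <polyline points="105.319,73.142 98.404,83.552 76.504,87.346 49.931,86.161 28.999,81.631" fill="none" stroke="#ff0000"/>
  <polygon points="239.449,34.821 237.999,26.033 246.787,24.583 248.237,33.371" fill="none" stroke="#ff0000"/>
  <polyline points="116.422,39.969 113.563,56.475 131.089,69.981 156.967,74.948 179.164,65.836" fill="none" stroke="#ff0000"/>
</svg>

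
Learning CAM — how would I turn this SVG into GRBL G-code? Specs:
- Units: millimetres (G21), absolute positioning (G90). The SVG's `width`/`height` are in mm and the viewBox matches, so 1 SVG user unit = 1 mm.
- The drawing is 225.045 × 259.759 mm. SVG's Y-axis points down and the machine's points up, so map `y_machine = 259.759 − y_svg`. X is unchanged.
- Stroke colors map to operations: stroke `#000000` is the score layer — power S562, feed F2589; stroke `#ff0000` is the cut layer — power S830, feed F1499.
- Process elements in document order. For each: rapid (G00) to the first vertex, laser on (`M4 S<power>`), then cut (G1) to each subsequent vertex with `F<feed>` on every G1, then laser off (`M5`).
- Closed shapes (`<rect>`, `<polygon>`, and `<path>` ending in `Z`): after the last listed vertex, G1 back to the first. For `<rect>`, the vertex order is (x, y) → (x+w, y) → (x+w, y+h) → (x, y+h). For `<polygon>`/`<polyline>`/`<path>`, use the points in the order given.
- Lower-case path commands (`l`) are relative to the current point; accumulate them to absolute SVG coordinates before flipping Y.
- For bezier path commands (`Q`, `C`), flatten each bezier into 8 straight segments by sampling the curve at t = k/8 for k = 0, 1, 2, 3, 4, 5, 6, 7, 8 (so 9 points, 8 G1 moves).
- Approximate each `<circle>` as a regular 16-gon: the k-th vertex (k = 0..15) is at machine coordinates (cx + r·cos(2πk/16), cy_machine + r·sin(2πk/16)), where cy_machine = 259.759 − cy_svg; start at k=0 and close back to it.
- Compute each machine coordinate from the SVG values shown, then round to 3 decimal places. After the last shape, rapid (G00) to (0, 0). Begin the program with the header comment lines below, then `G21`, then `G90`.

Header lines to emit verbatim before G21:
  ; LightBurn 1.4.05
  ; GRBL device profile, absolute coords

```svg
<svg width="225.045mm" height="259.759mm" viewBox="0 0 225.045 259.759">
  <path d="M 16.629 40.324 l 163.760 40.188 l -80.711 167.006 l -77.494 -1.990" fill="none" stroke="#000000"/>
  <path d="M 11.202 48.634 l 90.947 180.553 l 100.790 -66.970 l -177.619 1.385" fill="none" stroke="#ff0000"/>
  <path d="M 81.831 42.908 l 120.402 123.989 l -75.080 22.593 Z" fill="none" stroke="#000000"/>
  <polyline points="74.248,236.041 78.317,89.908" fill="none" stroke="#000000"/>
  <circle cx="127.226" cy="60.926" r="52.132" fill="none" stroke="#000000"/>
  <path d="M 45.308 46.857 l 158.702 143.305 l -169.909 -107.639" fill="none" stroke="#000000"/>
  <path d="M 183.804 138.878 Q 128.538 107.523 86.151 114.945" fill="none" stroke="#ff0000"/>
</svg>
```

; LightBurn 1.4.05
; GRBL device profile, absolute coords
G21
G90
G00 X16.629 Y219.435
M4 S562
G1 X180.389 Y179.247 F2589
G1 X99.678 Y12.241 F2589
G1 X22.184 Y14.231 F2589
M5
G00 X11.202 Y211.125
M4 S830
G1 X102.149 Y30.572 F1499
G1 X202.939 Y97.542 F1499
G1 X25.320 Y96.157 F1499
M5
G00 X81.831 Y216.851
M4 S562
G1 X202.233 Y92.862 F2589
G1 X127.153 Y70.269 F2589
G1 X81.831 Y216.851 F2589
M5
G00 X74.248 Y23.718
M4 S562
G1 X78.317 Y169.851 F2589
M5
G00 X179.358 Y198.833
M4 S562
G1 X175.390 Y218.783 F2589
G1 X164.089 Y235.696 F2589
G1 X147.176 Y246.997 F2589
G1 X127.226 Y250.965 F2589
G1 X107.276 Y246.997 F2589
G1 X90.363 Y235.696 F2589
G1 X79.062 Y218.783 F2589
G1 X75.094 Y198.833 F2589
G1 X79.062 Y178.883 F2589
G1 X90.363 Y161.970 F2589
G1 X107.276 Y150.669 F2589
G1 X127.226 Y146.701 F2589
G1 X147.176 Y150.669 F2589
G1 X164.089 Y161.970 F2589
G1 X175.390 Y178.883 F2589
G1 X179.358 Y198.833 F2589
M5
G00 X45.308 Y212.902
M4 S562
G1 X204.010 Y69.597 F2589
G1 X34.101 Y177.236 F2589
M5
G00 X183.804 Y120.881
M4 S830
G1 X170.189 Y128.114 F1499
G1 X156.976 Y134.135 F1499
G1 X144.166 Y138.944 F1499
G1 X131.758 Y142.542 F1499
G1 X119.752 Y144.927 F1499
G1 X108.149 Y146.101 F1499
G1 X96.949 Y146.064 F1499
G1 X86.151 Y144.814 F1499
M5
G00 X0.000 Y0.000

1 u = 1 mm; y_m = 259.759 − y.

[1] `<path>` open polyline, #000000→score S562 F2589: (16.629,219.435) → (180.389,179.247) → (99.678,12.241) → (22.184,14.231)

[2] `<path>` open polyline, #ff0000→cut S830 F1499: (11.202,211.125) → (102.149,30.572) → (202.939,97.542) → (25.320,96.157)

[3] `<path>` closed polygon, #000000→score S562 F2589: (81.831,216.851) → (202.233,92.862) → (127.153,70.269) → (81.831,216.851) (closed)

[4] `<polyline>` line segment, #000000→score S562 F2589: (74.248,23.718) → (78.317,169.851)

[5] `<circle>` circle, #000000→score S562 F2589: (179.358,198.833) → (175.390,218.783) → (164.089,235.696) → (147.176,246.997) → (127.226,250.965) → (107.276,246.997) → (90.363,235.696) → (79.062,218.783) → (75.094,198.833) → (79.062,178.883) → (90.363,161.970) → (107.276,150.669) → (127.226,146.701) → (147.176,150.669) → (164.089,161.970) → (175.390,178.883) → (179.358,198.833) (closed)

[6] `<path>` open polyline, #000000→score S562 F2589: (45.308,212.902) → (204.010,69.597) → (34.101,177.236)

[7] `<path>` quadratic bezier, #ff0000→cut S830 F1499: (183.804,120.881) → (170.189,128.114) → (156.976,134.135) → (144.166,138.944) → (131.758,142.542) → (119.752,144.927) → (108.149,146.101) → (96.949,146.064) → (86.151,144.814)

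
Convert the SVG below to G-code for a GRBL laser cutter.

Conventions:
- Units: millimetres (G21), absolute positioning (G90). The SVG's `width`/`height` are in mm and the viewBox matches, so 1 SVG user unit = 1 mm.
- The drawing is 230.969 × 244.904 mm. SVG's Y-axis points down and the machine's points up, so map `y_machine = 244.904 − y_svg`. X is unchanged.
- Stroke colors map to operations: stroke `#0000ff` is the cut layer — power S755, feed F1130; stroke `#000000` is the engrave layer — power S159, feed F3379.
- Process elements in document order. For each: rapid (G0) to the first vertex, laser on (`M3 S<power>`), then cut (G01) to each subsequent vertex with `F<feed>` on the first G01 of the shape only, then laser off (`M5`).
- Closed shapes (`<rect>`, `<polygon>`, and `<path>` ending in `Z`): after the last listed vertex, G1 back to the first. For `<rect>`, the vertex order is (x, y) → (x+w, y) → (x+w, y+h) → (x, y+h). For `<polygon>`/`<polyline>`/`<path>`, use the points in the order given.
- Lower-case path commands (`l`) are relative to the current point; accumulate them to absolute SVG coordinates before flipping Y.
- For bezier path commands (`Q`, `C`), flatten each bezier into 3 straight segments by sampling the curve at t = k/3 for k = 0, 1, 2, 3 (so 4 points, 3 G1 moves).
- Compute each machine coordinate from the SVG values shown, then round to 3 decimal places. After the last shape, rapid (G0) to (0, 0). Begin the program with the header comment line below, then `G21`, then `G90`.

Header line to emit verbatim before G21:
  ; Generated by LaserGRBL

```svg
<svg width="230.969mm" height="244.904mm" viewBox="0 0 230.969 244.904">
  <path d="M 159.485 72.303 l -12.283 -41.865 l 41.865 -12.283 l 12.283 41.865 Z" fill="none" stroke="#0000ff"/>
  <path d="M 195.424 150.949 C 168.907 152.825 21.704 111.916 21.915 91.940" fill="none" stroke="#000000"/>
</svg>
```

viewBox `0 0 230.969 244.904` with mm width/height → 1 unit = 1 mm. Flip: y_m = 244.904 − y_svg.

**Shape 1** — `<path>` regular polygon, stroke `#0000ff` → cut (S755, F1130). Machine vertices: (159.485,172.601) → (147.202,214.466) → (189.067,226.749) → (201.350,184.884) → (159.485,172.601). Closed: final G1 returns to the first vertex.

**Shape 2** — `<path>` cubic bezier, stroke `#000000` → engrave (S159, F3379). Control points (SVG): P0=(195.424,150.949), P1=(168.907,152.825), P2=(21.704,111.916), P3=(21.915,91.940); sampled at t=k/3. Machine vertices: (195.424,93.955) → (138.608,103.981) → (60.912,128.370) → (21.915,152.964). Open path.

; Generated by LaserGRBL
G21
G90
G0 X159.485 Y172.601
M3 S755
G01 X147.202 Y214.466 F1130
G01 X189.067 Y226.749
G01 X201.350 Y184.884
G01 X159.485 Y172.601
M5
G0 X195.424 Y93.955
M3 S159
G01 X138.608 Y103.981 F3379
G01 X60.912 Y128.370
G01 X21.915 Y152.964
M5
G0 X0.000 Y0.000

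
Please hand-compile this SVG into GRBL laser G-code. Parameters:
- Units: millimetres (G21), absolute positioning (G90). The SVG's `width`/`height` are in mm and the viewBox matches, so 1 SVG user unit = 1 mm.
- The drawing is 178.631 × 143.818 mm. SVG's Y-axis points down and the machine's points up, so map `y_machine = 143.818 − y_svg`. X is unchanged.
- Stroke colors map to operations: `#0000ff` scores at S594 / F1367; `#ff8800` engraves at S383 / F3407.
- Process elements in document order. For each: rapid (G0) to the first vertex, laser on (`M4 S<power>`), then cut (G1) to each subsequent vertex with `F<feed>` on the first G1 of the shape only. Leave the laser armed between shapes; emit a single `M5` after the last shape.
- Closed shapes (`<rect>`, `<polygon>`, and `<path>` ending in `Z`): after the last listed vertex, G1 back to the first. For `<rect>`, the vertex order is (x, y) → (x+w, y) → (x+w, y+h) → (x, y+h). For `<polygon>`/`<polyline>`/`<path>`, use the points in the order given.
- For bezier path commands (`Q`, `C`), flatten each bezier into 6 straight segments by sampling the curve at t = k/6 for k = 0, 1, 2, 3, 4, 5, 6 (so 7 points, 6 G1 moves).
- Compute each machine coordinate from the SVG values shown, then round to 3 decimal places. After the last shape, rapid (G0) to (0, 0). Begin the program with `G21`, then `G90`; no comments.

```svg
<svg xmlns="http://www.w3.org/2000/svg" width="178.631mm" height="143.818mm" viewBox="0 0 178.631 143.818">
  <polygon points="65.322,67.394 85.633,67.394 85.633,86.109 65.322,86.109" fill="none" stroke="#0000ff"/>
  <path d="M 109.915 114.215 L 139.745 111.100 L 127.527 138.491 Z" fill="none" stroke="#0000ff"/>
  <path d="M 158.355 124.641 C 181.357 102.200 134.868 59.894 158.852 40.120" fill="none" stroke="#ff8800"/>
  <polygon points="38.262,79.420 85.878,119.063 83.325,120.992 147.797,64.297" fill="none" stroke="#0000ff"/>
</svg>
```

1 u = 1 mm; y_m = 143.818 − y.

[1] `<polygon>` rectangle, #0000ff→score S594 F1367: (65.322,76.424) → (85.633,76.424) → (85.633,57.709) → (65.322,57.709) → (65.322,76.424) (closed)

[2] `<path>` regular polygon, #0000ff→score S594 F1367: (109.915,29.603) → (139.745,32.718) → (127.527,5.327) → (109.915,29.603) (closed)

[3] `<path>` cubic bezier, #ff8800→engrave S383 F3407: (158.355,19.177) → (164.713,31.857) → (163.377,46.669) → (158.235,62.438) → (153.175,77.984) → (152.085,92.130) → (158.852,103.698)

[4] `<polygon>` closed polygon, #0000ff→score S594 F1367: (38.262,64.398) → (85.878,24.755) → (83.325,22.826) → (147.797,79.521) → (38.262,64.398) (closed)

G21
G90
G0 X65.322 Y76.424
M4 S594
G1 X85.633 Y76.424 F1367
G1 X85.633 Y57.709
G1 X65.322 Y57.709
G1 X65.322 Y76.424
G0 X109.915 Y29.603
M4 S594
G1 X139.745 Y32.718 F1367
G1 X127.527 Y5.327
G1 X109.915 Y29.603
G0 X158.355 Y19.177
M4 S383
G1 X164.713 Y31.857 F3407
G1 X163.377 Y46.669
G1 X158.235 Y62.438
G1 X153.175 Y77.984
G1 X152.085 Y92.130
G1 X158.852 Y103.698
G0 X38.262 Y64.398
M4 S594
G1 X85.878 Y24.755 F1367
G1 X83.325 Y22.826
G1 X147.797 Y79.521
G1 X38.262 Y64.398
M5
G0 X0.000 Y0.000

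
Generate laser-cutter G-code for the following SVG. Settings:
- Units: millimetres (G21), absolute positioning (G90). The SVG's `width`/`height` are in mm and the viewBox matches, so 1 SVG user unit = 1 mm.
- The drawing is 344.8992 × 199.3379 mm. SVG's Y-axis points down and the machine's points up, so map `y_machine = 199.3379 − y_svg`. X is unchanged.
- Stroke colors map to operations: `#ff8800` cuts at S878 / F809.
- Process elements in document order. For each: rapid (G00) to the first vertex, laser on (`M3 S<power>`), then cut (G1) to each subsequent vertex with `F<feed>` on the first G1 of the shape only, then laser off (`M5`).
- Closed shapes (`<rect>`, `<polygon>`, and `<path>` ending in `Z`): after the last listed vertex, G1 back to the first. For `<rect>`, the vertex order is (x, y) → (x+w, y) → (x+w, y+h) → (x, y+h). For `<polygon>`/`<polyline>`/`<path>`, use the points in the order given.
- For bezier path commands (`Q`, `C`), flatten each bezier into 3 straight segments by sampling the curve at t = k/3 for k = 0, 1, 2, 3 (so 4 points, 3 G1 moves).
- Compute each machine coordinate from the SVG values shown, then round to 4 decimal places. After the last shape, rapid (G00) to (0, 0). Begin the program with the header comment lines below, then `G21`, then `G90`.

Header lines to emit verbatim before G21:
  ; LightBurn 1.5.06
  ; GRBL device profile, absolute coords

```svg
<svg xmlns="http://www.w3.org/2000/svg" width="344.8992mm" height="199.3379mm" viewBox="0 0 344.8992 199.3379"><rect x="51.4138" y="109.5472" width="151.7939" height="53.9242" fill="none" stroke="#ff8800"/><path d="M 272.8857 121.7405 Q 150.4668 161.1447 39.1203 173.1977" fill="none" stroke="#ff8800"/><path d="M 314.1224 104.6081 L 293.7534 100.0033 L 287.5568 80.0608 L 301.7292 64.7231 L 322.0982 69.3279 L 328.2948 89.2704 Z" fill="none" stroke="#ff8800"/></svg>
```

; LightBurn 1.5.06
; GRBL device profile, absolute coords
G21
G90
G00 X51.4138 Y89.7907
M3 S878
G1 X203.2077 Y89.7907 F809
G1 X203.2077 Y35.8665
G1 X51.4138 Y35.8665
G1 X51.4138 Y89.7907
M5
G00 X272.8857 Y77.5974
M3 S878
G1 X192.5034 Y54.3670 F809
G1 X114.5816 Y37.2146
G1 X39.1203 Y26.1402
M5
G00 X314.1224 Y94.7298
M3 S878
G1 X293.7534 Y99.3346 F809
G1 X287.5568 Y119.2771
G1 X301.7292 Y134.6148
G1 X322.0982 Y130.0100
G1 X328.2948 Y110.0675
G1 X314.1224 Y94.7298
M5
G00 X0.0000 Y0.0000

Since the viewBox matches the mm dimensions, user units are millimetres directly. The only transform is the Y-flip y_m = 199.3379 − y_svg.

Shape 1 is a rectangle drawn with `<rect>`. Its stroke #ff8800 means cut at S878, F809. After flipping Y the toolpath is (51.4138,89.7907) → (203.2077,89.7907) → (203.2077,35.8665) → (51.4138,35.8665) → (51.4138,89.7907), returning to the start.

Shape 2 is a quadratic bezier drawn with `<path>`. Its stroke #ff8800 means cut at S878, F809. After flipping Y the toolpath is (272.8857,77.5974) → (192.5034,54.3670) → (114.5816,37.2146) → (39.1203,26.1402).

Shape 3 is a regular polygon drawn with `<path>`. Its stroke #ff8800 means cut at S878, F809. After flipping Y the toolpath is (314.1224,94.7298) → (293.7534,99.3346) → (287.5568,119.2771) → (301.7292,134.6148) → (322.0982,130.0100) → (328.2948,110.0675) → (314.1224,94.7298), returning to the start.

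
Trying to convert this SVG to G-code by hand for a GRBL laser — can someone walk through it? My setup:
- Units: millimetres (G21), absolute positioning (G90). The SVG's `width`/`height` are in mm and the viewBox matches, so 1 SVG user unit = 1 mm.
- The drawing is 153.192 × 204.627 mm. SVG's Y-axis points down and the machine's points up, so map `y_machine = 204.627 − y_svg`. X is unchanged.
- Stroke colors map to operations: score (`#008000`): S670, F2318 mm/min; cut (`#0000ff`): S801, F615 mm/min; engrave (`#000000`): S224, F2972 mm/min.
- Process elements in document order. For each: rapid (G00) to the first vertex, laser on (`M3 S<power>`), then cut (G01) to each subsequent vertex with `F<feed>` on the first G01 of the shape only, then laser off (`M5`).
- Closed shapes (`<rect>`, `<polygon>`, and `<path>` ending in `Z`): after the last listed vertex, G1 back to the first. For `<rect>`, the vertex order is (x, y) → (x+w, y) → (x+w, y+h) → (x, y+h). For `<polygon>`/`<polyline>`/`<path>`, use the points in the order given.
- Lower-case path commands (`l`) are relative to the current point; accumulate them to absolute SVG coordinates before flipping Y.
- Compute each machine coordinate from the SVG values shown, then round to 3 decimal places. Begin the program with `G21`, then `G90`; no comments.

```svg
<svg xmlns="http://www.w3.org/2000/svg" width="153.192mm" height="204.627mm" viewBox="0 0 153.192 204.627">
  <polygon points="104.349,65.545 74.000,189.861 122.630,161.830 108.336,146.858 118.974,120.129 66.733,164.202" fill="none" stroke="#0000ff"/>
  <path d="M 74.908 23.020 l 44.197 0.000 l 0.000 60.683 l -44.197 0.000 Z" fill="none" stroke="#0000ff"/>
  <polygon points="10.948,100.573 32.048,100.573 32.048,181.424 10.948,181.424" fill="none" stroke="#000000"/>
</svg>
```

G21
G90
G00 X104.349 Y139.082
M3 S801
G01 X74.000 Y14.766 F615
G01 X122.630 Y42.797
G01 X108.336 Y57.769
G01 X118.974 Y84.498
G01 X66.733 Y40.425
G01 X104.349 Y139.082
M5
G00 X74.908 Y181.607
M3 S801
G01 X119.105 Y181.607 F615
G01 X119.105 Y120.924
G01 X74.908 Y120.924
G01 X74.908 Y181.607
M5
G00 X10.948 Y104.054
M3 S224
G01 X32.048 Y104.054 F2972
G01 X32.048 Y23.203
G01 X10.948 Y23.203
G01 X10.948 Y104.054
M5

1 u = 1 mm; y_m = 204.627 − y.

[1] `<polygon>` closed polygon, #0000ff→cut S801 F615: (104.349,139.082) → (74.000,14.766) → (122.630,42.797) → (108.336,57.769) → (118.974,84.498) → (66.733,40.425) → (104.349,139.082) (closed)

[2] `<path>` rectangle, #0000ff→cut S801 F615: (74.908,181.607) → (119.105,181.607) → (119.105,120.924) → (74.908,120.924) → (74.908,181.607) (closed)

[3] `<polygon>` rectangle, #000000→engrave S224 F2972: (10.948,104.054) → (32.048,104.054) → (32.048,23.203) → (10.948,23.203) → (10.948,104.054) (closed)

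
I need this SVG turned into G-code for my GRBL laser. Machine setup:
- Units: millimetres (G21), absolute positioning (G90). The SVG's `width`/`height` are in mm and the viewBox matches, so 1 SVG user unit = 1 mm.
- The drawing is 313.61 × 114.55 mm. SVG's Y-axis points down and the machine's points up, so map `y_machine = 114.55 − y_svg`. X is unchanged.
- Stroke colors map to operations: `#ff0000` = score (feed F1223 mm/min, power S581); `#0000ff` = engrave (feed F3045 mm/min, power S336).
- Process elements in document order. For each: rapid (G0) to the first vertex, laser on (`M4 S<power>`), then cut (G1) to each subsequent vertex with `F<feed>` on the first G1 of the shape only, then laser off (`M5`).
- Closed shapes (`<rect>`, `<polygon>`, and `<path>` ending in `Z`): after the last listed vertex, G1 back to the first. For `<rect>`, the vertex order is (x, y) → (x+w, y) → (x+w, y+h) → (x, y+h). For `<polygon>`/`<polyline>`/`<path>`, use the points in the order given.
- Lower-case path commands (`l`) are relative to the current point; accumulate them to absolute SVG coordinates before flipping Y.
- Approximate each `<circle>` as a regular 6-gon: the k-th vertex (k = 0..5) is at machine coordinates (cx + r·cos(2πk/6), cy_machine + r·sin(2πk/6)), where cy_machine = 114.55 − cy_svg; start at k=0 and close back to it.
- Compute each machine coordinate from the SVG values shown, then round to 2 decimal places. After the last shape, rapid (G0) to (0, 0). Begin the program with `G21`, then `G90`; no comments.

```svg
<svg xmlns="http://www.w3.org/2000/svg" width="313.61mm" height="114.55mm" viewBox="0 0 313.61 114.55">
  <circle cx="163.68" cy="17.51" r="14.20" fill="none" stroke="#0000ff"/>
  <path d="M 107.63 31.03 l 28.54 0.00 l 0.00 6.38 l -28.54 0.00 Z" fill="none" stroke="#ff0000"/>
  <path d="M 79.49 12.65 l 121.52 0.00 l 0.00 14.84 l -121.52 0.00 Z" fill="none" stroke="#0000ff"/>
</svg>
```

1 u = 1 mm; y_m = 114.55 − y.

[1] `<circle>` circle, #0000ff→engrave S336 F3045: (177.88,97.04) → (170.78,109.34) → (156.58,109.34) → (149.48,97.04) → (156.58,84.74) → (170.78,84.74) → (177.88,97.04) (closed)

[2] `<path>` rectangle, #ff0000→score S581 F1223: (107.63,83.52) → (136.17,83.52) → (136.17,77.14) → (107.63,77.14) → (107.63,83.52) (closed)

[3] `<path>` rectangle, #0000ff→engrave S336 F3045: (79.49,101.90) → (201.01,101.90) → (201.01,87.06) → (79.49,87.06) → (79.49,101.90) (closed)

G21
G90
G0 X177.88 Y97.04
M4 S336
G1 X170.78 Y109.34 F3045
G1 X156.58 Y109.34
G1 X149.48 Y97.04
G1 X156.58 Y84.74
G1 X170.78 Y84.74
G1 X177.88 Y97.04
M5
G0 X107.63 Y83.52
M4 S581
G1 X136.17 Y83.52 F1223
G1 X136.17 Y77.14
G1 X107.63 Y77.14
G1 X107.63 Y83.52
M5
G0 X79.49 Y101.90
M4 S336
G1 X201.01 Y101.90 F3045
G1 X201.01 Y87.06
G1 X79.49 Y87.06
G1 X79.49 Y101.90
M5
G0 X0.00 Y0.00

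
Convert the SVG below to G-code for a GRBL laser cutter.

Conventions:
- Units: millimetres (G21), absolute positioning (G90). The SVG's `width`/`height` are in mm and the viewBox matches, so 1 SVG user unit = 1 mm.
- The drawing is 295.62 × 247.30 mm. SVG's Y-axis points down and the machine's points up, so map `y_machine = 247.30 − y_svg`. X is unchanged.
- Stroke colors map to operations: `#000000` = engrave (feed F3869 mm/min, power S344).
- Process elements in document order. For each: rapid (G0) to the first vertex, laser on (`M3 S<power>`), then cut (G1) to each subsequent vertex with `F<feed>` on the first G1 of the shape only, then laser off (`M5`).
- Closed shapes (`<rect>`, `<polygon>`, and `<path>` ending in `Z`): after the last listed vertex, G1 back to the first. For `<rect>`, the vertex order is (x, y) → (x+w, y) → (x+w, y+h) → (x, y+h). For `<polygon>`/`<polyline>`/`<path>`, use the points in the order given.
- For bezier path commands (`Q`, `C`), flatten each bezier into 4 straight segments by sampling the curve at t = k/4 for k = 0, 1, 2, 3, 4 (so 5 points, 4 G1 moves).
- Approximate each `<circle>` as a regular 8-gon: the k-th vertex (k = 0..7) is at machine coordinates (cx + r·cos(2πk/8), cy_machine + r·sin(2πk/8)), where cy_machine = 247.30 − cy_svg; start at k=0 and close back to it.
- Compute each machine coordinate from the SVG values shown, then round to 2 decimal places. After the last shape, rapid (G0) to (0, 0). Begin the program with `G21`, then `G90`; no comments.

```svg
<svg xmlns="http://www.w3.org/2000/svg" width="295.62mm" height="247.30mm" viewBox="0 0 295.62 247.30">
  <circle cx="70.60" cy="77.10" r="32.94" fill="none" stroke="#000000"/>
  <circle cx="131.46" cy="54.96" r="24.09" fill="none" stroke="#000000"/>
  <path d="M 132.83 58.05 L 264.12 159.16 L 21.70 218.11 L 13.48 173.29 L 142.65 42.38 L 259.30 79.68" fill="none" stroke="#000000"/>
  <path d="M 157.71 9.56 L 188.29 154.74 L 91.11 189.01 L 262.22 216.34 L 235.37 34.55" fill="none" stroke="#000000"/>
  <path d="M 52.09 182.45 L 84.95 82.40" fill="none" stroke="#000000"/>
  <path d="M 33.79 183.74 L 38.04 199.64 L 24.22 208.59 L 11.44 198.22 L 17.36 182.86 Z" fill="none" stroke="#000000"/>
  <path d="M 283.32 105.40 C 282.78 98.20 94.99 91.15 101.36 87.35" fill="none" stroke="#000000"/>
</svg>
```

1 u = 1 mm; y_m = 247.30 − y.

[1] `<circle>` circle, #000000→engrave S344 F3869: (103.54,170.20) → (93.89,193.49) → (70.60,203.14) → (47.31,193.49) → (37.66,170.20) → (47.31,146.91) → (70.60,137.26) → (93.89,146.91) → (103.54,170.20) (closed)

[2] `<circle>` circle, #000000→engrave S344 F3869: (155.55,192.34) → (148.49,209.37) → (131.46,216.43) → (114.43,209.37) → (107.37,192.34) → (114.43,175.31) → (131.46,168.25) → (148.49,175.31) → (155.55,192.34) (closed)

[3] `<path>` open polyline, #000000→engrave S344 F3869: (132.83,189.25) → (264.12,88.14) → (21.70,29.19) → (13.48,74.01) → (142.65,204.92) → (259.30,167.62)

[4] `<path>` open polyline, #000000→engrave S344 F3869: (157.71,237.74) → (188.29,92.56) → (91.11,58.29) → (262.22,30.96) → (235.37,212.75)

[5] `<path>` line segment, #000000→engrave S344 F3869: (52.09,64.85) → (84.95,164.90)

[6] `<path>` regular polygon, #000000→engrave S344 F3869: (33.79,63.56) → (38.04,47.66) → (24.22,38.71) → (11.44,49.08) → (17.36,64.44) → (33.79,63.56) (closed)

[7] `<path>` cubic bezier, #000000→engrave S344 F3869: (283.32,141.90) → (253.77,147.22) → (189.75,152.20) → (127.03,156.54) → (101.36,159.95)

G21
G90
G0 X103.54 Y170.20
M3 S344
G1 X93.89 Y193.49 F3869
G1 X70.60 Y203.14
G1 X47.31 Y193.49
G1 X37.66 Y170.20
G1 X47.31 Y146.91
G1 X70.60 Y137.26
G1 X93.89 Y146.91
G1 X103.54 Y170.20
M5
G0 X155.55 Y192.34
M3 S344
G1 X148.49 Y209.37 F3869
G1 X131.46 Y216.43
G1 X114.43 Y209.37
G1 X107.37 Y192.34
G1 X114.43 Y175.31
G1 X131.46 Y168.25
G1 X148.49 Y175.31
G1 X155.55 Y192.34
M5
G0 X132.83 Y189.25
M3 S344
G1 X264.12 Y88.14 F3869
G1 X21.70 Y29.19
G1 X13.48 Y74.01
G1 X142.65 Y204.92
G1 X259.30 Y167.62
M5
G0 X157.71 Y237.74
M3 S344
G1 X188.29 Y92.56 F3869
G1 X91.11 Y58.29
G1 X262.22 Y30.96
G1 X235.37 Y212.75
M5
G0 X52.09 Y64.85
M3 S344
G1 X84.95 Y164.90 F3869
M5
G0 X33.79 Y63.56
M3 S344
G1 X38.04 Y47.66 F3869
G1 X24.22 Y38.71
G1 X11.44 Y49.08
G1 X17.36 Y64.44
G1 X33.79 Y63.56
M5
G0 X283.32 Y141.90
M3 S344
G1 X253.77 Y147.22 F3869
G1 X189.75 Y152.20
G1 X127.03 Y156.54
G1 X101.36 Y159.95
M5
G0 X0.00 Y0.00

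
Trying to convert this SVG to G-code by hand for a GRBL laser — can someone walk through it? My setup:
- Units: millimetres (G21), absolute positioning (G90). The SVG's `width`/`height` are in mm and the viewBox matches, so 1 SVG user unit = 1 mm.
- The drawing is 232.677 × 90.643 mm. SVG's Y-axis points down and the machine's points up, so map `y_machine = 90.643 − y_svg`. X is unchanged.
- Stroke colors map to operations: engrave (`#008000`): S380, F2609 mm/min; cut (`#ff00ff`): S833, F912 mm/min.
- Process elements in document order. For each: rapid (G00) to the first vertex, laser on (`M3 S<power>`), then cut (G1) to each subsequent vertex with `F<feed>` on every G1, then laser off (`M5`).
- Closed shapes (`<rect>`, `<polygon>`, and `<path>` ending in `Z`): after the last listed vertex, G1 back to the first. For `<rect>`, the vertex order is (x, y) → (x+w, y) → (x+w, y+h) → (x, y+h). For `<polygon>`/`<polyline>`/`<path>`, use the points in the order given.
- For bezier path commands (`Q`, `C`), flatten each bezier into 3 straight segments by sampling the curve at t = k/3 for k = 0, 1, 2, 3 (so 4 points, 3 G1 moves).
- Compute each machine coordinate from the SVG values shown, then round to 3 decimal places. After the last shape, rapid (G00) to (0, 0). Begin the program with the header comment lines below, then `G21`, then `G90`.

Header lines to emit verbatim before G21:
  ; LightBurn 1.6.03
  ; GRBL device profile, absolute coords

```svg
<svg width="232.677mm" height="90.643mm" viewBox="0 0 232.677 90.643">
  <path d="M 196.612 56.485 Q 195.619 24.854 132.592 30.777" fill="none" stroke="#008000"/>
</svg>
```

viewBox `0 0 232.677 90.643` with mm width/height → 1 unit = 1 mm. Flip: y_m = 90.643 − y_svg.

**Shape 1** — `<path>` quadratic bezier, stroke `#008000` → engrave (S380, F2609). Control points (SVG): P0=(196.612,56.485), P1=(195.619,24.854), P2=(132.592,30.777); sampled at t=k/3. Machine vertices: (196.612,34.158) → (189.057,51.073) → (167.717,59.642) → (132.592,59.866). Open path.

; LightBurn 1.6.03
; GRBL device profile, absolute coords
G21
G90
G00 X196.612 Y34.158
M3 S380
G1 X189.057 Y51.073 F2609
G1 X167.717 Y59.642 F2609
G1 X132.592 Y59.866 F2609
M5
G00 X0.000 Y0.000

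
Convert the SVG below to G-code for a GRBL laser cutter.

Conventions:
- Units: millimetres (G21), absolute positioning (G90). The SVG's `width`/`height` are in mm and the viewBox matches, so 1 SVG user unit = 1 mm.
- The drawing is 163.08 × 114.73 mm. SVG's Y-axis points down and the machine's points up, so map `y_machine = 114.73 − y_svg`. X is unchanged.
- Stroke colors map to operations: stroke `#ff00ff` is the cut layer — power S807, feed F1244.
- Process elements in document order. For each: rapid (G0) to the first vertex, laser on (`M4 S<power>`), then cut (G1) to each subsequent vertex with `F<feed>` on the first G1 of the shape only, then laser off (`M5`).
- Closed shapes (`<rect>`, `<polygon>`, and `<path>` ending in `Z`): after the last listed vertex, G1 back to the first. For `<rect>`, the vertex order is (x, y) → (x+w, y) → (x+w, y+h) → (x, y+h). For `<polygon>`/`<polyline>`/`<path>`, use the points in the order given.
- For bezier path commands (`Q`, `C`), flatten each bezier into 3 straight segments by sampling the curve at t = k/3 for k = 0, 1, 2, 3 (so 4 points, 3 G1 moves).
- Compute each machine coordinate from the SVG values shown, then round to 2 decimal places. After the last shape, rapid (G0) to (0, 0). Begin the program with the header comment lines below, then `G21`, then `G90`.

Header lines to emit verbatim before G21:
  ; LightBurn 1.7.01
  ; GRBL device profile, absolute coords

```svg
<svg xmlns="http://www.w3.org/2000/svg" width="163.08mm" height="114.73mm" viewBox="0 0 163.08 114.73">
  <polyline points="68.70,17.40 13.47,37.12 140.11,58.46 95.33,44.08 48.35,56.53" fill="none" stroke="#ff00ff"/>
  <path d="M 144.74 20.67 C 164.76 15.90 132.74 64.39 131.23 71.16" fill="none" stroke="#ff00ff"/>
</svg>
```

; LightBurn 1.7.01
; GRBL device profile, absolute coords
G21
G90
G0 X68.70 Y97.33
M4 S807
G1 X13.47 Y77.61 F1244
G1 X140.11 Y56.27
G1 X95.33 Y70.65
G1 X48.35 Y58.20
M5
G0 X144.74 Y94.06
M4 S807
G1 X150.47 Y84.59 F1244
G1 X139.85 Y60.73
G1 X131.23 Y43.57
M5
G0 X0.00 Y0.00

Since the viewBox matches the mm dimensions, user units are millimetres directly. The only transform is the Y-flip y_m = 114.73 − y_svg.

Shape 1 is a open polyline drawn with `<polyline>`. Its stroke #ff00ff means cut at S807, F1244. After flipping Y the toolpath is (68.70,97.33) → (13.47,77.61) → (140.11,56.27) → (95.33,70.65) → (48.35,58.20).

Shape 2 is a cubic bezier drawn with `<path>`. Its stroke #ff00ff means cut at S807, F1244. After flipping Y the toolpath is (144.74,94.06) → (150.47,84.59) → (139.85,60.73) → (131.23,43.57).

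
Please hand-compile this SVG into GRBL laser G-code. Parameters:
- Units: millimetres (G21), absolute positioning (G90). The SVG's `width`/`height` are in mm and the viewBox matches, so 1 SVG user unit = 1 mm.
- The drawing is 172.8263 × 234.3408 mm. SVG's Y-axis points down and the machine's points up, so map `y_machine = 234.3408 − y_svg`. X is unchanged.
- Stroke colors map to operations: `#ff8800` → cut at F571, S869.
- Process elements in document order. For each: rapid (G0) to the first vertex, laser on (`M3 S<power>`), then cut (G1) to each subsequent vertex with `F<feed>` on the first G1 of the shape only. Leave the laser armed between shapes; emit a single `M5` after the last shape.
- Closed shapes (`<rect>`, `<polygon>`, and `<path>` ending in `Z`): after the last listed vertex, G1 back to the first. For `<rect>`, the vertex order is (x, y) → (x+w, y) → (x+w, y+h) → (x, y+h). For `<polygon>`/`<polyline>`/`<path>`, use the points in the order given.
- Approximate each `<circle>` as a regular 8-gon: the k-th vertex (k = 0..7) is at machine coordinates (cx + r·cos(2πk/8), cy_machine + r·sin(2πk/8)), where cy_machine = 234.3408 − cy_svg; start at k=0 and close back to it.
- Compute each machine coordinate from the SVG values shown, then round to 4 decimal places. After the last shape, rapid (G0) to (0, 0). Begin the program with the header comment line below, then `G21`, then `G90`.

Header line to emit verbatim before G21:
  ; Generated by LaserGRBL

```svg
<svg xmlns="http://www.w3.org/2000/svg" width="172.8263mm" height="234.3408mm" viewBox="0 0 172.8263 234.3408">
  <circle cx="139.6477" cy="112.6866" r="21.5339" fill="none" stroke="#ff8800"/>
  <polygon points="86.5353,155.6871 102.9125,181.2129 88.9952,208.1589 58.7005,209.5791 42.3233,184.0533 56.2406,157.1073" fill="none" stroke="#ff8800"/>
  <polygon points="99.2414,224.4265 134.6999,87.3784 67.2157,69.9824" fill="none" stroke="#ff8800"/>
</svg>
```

viewBox `0 0 172.8263 234.3408` with mm width/height → 1 unit = 1 mm. Flip: y_m = 234.3408 − y_svg.

**Shape 1** — `<circle>` circle, stroke `#ff8800` → cut (S869, F571). Machine vertices: (161.1816,121.6542) → (154.8745,136.8810) → (139.6477,143.1881) → (124.4209,136.8810) → (118.1138,121.6542) → (124.4209,106.4274) → (139.6477,100.1203) → (154.8745,106.4274) → (161.1816,121.6542). Closed: final G1 returns to the first vertex.

**Shape 2** — `<polygon>` regular polygon, stroke `#ff8800` → cut (S869, F571). Machine vertices: (86.5353,78.6537) → (102.9125,53.1279) → (88.9952,26.1819) → (58.7005,24.7617) → (42.3233,50.2875) → (56.2406,77.2335) → (86.5353,78.6537). Closed: final G1 returns to the first vertex.

**Shape 3** — `<polygon>` closed polygon, stroke `#ff8800` → cut (S869, F571). Machine vertices: (99.2414,9.9143) → (134.6999,146.9624) → (67.2157,164.3584) → (99.2414,9.9143). Closed: final G1 returns to the first vertex.

; Generated by LaserGRBL
G21
G90
G0 X161.1816 Y121.6542
M3 S869
G1 X154.8745 Y136.8810 F571
G1 X139.6477 Y143.1881
G1 X124.4209 Y136.8810
G1 X118.1138 Y121.6542
G1 X124.4209 Y106.4274
G1 X139.6477 Y100.1203
G1 X154.8745 Y106.4274
G1 X161.1816 Y121.6542
G0 X86.5353 Y78.6537
M3 S869
G1 X102.9125 Y53.1279 F571
G1 X88.9952 Y26.1819
G1 X58.7005 Y24.7617
G1 X42.3233 Y50.2875
G1 X56.2406 Y77.2335
G1 X86.5353 Y78.6537
G0 X99.2414 Y9.9143
M3 S869
G1 X134.6999 Y146.9624 F571
G1 X67.2157 Y164.3584
G1 X99.2414 Y9.9143
M5
G0 X0.0000 Y0.0000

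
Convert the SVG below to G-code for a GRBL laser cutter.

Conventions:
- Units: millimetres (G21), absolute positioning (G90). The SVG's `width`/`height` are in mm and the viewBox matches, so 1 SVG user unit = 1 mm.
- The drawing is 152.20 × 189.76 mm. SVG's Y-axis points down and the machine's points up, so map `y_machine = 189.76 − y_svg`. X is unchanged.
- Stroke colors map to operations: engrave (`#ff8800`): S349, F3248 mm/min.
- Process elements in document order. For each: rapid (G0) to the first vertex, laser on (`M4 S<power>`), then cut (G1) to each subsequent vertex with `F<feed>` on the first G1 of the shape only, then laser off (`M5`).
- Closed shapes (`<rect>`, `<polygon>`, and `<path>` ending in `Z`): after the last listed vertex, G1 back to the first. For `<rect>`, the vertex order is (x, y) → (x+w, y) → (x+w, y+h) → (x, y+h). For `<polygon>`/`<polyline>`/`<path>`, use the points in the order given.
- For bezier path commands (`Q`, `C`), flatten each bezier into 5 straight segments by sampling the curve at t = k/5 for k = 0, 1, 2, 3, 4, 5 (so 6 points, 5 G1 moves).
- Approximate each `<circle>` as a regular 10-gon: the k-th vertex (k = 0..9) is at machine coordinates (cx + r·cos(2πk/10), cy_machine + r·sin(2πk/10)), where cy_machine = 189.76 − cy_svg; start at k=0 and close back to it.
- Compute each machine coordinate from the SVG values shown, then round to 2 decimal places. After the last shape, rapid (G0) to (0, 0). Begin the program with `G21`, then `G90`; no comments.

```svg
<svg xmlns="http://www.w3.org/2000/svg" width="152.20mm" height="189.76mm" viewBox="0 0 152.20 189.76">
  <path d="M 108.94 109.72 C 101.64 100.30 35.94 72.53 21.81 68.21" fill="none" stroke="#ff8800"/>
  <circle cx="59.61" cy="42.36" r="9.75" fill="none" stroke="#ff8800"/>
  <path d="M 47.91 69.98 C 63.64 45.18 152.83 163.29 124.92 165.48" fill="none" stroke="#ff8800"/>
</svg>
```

G21
G90
G0 X108.94 Y80.04
M4 S349
G1 X98.43 Y87.56 F3248
G1 X79.19 Y97.48
G1 X56.48 Y107.79
G1 X35.60 Y116.48
G1 X21.81 Y121.55
M5
G0 X69.36 Y147.40
M4 S349
G1 X67.50 Y153.13 F3248
G1 X62.62 Y156.67
G1 X56.60 Y156.67
G1 X51.72 Y153.13
G1 X49.86 Y147.40
G1 X51.72 Y141.67
G1 X56.60 Y138.13
G1 X62.62 Y138.13
G1 X67.50 Y141.67
G1 X69.36 Y147.40
M5
G0 X47.91 Y119.78
M4 S349
G1 X64.64 Y119.58 F3248
G1 X89.85 Y97.51
G1 X114.40 Y65.98
G1 X129.14 Y37.43
G1 X124.92 Y24.28
M5
G0 X0.00 Y0.00

viewBox `0 0 152.20 189.76` with mm width/height → 1 unit = 1 mm. Flip: y_m = 189.76 − y_svg.

**Shape 1** — `<path>` cubic bezier, stroke `#ff8800` → engrave (S349, F3248). Control points (SVG): P0=(108.94,109.72), P1=(101.64,100.30), P2=(35.94,72.53), P3=(21.81,68.21); sampled at t=k/5. Machine vertices: (108.94,80.04) → (98.43,87.56) → (79.19,97.48) → (56.48,107.79) → (35.60,116.48) → (21.81,121.55). Open path.

**Shape 2** — `<circle>` circle, stroke `#ff8800` → engrave (S349, F3248). Machine vertices: (69.36,147.40) → (67.50,153.13) → (62.62,156.67) → (56.60,156.67) → (51.72,153.13) → (49.86,147.40) → (51.72,141.67) → (56.60,138.13) → (62.62,138.13) → (67.50,141.67) → (69.36,147.40). Closed: final G1 returns to the first vertex.

**Shape 3** — `<path>` cubic bezier, stroke `#ff8800` → engrave (S349, F3248). Control points (SVG): P0=(47.91,69.98), P1=(63.64,45.18), P2=(152.83,163.29), P3=(124.92,165.48); sampled at t=k/5. Machine vertices: (47.91,119.78) → (64.64,119.58) → (89.85,97.51) → (114.40,65.98) → (129.14,37.43) → (124.92,24.28). Open path.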